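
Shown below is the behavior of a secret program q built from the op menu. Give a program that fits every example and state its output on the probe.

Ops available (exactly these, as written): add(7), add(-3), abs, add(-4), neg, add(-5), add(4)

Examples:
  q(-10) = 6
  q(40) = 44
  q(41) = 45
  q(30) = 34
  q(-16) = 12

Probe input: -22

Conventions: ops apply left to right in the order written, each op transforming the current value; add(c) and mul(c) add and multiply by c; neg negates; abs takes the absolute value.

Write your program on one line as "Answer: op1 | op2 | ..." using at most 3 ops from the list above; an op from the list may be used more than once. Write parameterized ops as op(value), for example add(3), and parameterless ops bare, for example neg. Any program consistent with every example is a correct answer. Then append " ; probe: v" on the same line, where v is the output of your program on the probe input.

add(4) | neg | abs ; probe: 18

Check, running the answer program on each example:
  -10 -> -6 -> 6 -> 6
  40 -> 44 -> -44 -> 44
  41 -> 45 -> -45 -> 45
  30 -> 34 -> -34 -> 34
  -16 -> -12 -> 12 -> 12
  probe: -22 -> -18 -> 18 -> 18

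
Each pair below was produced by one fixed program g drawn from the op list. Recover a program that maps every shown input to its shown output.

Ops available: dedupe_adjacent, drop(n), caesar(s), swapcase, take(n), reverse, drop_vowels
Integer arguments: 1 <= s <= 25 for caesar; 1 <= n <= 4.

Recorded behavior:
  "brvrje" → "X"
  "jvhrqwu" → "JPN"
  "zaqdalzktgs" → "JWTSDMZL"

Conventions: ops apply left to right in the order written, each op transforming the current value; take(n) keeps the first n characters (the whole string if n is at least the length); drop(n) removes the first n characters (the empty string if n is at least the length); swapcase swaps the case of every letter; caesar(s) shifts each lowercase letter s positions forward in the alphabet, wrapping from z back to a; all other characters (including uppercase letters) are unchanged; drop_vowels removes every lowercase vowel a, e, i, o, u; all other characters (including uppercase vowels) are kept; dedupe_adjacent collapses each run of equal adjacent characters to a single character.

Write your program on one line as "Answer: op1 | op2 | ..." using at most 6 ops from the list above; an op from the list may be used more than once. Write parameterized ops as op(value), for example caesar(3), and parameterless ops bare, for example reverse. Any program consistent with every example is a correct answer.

caesar(19) | drop_vowels | dedupe_adjacent | drop(2) | swapcase

Check, running the answer program on each example:
  "brvrje" -> "ukokcx" -> "kkcx" -> "kcx" -> "x" -> "X"
  "jvhrqwu" -> "coakjpn" -> "ckjpn" -> "ckjpn" -> "jpn" -> "JPN"
  "zaqdalzktgs" -> "stjwtesdmzl" -> "stjwtsdmzl" -> "stjwtsdmzl" -> "jwtsdmzl" -> "JWTSDMZL"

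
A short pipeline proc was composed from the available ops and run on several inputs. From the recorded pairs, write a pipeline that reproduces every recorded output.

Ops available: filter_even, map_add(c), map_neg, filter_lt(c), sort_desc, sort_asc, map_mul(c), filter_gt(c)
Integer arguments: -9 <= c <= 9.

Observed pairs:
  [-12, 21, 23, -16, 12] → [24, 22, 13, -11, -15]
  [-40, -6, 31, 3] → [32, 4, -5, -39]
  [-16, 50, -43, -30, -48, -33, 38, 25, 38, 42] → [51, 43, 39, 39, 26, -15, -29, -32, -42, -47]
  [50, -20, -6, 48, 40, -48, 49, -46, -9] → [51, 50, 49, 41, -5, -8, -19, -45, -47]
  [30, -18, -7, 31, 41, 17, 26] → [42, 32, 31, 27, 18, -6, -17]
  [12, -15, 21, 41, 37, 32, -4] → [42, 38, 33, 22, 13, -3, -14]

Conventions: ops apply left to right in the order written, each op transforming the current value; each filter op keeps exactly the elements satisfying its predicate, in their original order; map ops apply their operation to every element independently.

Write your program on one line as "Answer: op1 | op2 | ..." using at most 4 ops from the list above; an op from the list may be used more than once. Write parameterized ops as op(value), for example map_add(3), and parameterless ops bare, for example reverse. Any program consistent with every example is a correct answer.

sort_desc | map_neg | map_add(-1) | map_neg

Check, running the answer program on each example:
  [-12, 21, 23, -16, 12] -> [23, 21, 12, -12, -16] -> [-23, -21, -12, 12, 16] -> [-24, -22, -13, 11, 15] -> [24, 22, 13, -11, -15]
  [-40, -6, 31, 3] -> [31, 3, -6, -40] -> [-31, -3, 6, 40] -> [-32, -4, 5, 39] -> [32, 4, -5, -39]
  [-16, 50, -43, -30, -48, -33, 38, 25, 38, 42] -> [50, 42, 38, 38, 25, -16, -30, -33, -43, -48] -> [-50, -42, -38, -38, -25, 16, 30, 33, 43, 48] -> [-51, -43, -39, -39, -26, 15, 29, 32, 42, 47] -> [51, 43, 39, 39, 26, -15, -29, -32, -42, -47]
  [50, -20, -6, 48, 40, -48, 49, -46, -9] -> [50, 49, 48, 40, -6, -9, -20, -46, -48] -> [-50, -49, -48, -40, 6, 9, 20, 46, 48] -> [-51, -50, -49, -41, 5, 8, 19, 45, 47] -> [51, 50, 49, 41, -5, -8, -19, -45, -47]
  [30, -18, -7, 31, 41, 17, 26] -> [41, 31, 30, 26, 17, -7, -18] -> [-41, -31, -30, -26, -17, 7, 18] -> [-42, -32, -31, -27, -18, 6, 17] -> [42, 32, 31, 27, 18, -6, -17]
  [12, -15, 21, 41, 37, 32, -4] -> [41, 37, 32, 21, 12, -4, -15] -> [-41, -37, -32, -21, -12, 4, 15] -> [-42, -38, -33, -22, -13, 3, 14] -> [42, 38, 33, 22, 13, -3, -14]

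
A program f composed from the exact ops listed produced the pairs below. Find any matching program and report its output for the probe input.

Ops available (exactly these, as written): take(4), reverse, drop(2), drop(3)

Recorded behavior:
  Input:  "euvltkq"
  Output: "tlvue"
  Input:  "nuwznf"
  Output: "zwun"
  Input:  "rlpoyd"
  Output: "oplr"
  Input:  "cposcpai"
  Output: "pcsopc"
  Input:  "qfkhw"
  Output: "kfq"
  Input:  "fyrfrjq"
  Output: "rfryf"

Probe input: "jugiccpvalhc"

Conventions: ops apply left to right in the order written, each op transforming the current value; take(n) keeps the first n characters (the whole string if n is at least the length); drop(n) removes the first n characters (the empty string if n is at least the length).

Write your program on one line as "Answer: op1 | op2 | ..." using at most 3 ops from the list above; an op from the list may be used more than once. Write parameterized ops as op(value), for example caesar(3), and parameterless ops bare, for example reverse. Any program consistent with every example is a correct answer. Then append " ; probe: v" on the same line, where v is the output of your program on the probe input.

reverse | drop(2) ; probe: "lavpcciguj"

Check, running the answer program on each example:
  "euvltkq" -> "qktlvue" -> "tlvue"
  "nuwznf" -> "fnzwun" -> "zwun"
  "rlpoyd" -> "dyoplr" -> "oplr"
  "cposcpai" -> "iapcsopc" -> "pcsopc"
  "qfkhw" -> "whkfq" -> "kfq"
  "fyrfrjq" -> "qjrfryf" -> "rfryf"
  probe: "jugiccpvalhc" -> "chlavpcciguj" -> "lavpcciguj"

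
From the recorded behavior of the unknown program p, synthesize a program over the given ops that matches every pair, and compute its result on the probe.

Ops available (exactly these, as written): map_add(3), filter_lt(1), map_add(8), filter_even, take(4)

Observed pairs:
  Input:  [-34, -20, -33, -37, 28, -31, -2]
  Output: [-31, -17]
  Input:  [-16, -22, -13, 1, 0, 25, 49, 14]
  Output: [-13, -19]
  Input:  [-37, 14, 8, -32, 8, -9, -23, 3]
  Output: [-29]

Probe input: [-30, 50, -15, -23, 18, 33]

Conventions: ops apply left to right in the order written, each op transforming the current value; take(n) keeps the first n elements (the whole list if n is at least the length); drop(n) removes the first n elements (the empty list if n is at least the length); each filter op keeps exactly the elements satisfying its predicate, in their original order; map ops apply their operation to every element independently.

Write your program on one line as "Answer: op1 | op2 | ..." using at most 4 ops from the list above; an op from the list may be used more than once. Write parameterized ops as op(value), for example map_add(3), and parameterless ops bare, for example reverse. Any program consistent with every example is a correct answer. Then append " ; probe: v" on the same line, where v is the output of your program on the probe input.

filter_even | map_add(3) | filter_lt(1) ; probe: [-27]

Check, running the answer program on each example:
  [-34, -20, -33, -37, 28, -31, -2] -> [-34, -20, 28, -2] -> [-31, -17, 31, 1] -> [-31, -17]
  [-16, -22, -13, 1, 0, 25, 49, 14] -> [-16, -22, 0, 14] -> [-13, -19, 3, 17] -> [-13, -19]
  [-37, 14, 8, -32, 8, -9, -23, 3] -> [14, 8, -32, 8] -> [17, 11, -29, 11] -> [-29]
  probe: [-30, 50, -15, -23, 18, 33] -> [-30, 50, 18] -> [-27, 53, 21] -> [-27]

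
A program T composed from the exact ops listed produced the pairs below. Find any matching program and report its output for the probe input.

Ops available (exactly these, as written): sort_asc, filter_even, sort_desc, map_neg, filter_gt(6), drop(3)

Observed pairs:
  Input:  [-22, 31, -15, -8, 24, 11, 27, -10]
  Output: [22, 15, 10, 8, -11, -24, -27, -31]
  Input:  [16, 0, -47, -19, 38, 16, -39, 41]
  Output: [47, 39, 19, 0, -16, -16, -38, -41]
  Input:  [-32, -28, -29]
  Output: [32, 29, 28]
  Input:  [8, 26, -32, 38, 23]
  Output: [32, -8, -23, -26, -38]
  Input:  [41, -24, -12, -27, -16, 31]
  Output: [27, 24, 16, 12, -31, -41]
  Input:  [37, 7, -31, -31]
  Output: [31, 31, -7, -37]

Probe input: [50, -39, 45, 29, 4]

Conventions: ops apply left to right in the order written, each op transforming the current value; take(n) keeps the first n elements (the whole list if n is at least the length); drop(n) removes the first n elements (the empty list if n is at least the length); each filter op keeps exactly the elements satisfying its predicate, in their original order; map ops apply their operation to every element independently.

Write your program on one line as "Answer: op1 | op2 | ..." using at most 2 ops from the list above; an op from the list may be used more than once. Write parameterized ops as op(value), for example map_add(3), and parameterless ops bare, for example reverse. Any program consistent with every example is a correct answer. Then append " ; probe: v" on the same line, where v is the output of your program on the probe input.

sort_asc | map_neg ; probe: [39, -4, -29, -45, -50]

Check, running the answer program on each example:
  [-22, 31, -15, -8, 24, 11, 27, -10] -> [-22, -15, -10, -8, 11, 24, 27, 31] -> [22, 15, 10, 8, -11, -24, -27, -31]
  [16, 0, -47, -19, 38, 16, -39, 41] -> [-47, -39, -19, 0, 16, 16, 38, 41] -> [47, 39, 19, 0, -16, -16, -38, -41]
  [-32, -28, -29] -> [-32, -29, -28] -> [32, 29, 28]
  [8, 26, -32, 38, 23] -> [-32, 8, 23, 26, 38] -> [32, -8, -23, -26, -38]
  [41, -24, -12, -27, -16, 31] -> [-27, -24, -16, -12, 31, 41] -> [27, 24, 16, 12, -31, -41]
  [37, 7, -31, -31] -> [-31, -31, 7, 37] -> [31, 31, -7, -37]
  probe: [50, -39, 45, 29, 4] -> [-39, 4, 29, 45, 50] -> [39, -4, -29, -45, -50]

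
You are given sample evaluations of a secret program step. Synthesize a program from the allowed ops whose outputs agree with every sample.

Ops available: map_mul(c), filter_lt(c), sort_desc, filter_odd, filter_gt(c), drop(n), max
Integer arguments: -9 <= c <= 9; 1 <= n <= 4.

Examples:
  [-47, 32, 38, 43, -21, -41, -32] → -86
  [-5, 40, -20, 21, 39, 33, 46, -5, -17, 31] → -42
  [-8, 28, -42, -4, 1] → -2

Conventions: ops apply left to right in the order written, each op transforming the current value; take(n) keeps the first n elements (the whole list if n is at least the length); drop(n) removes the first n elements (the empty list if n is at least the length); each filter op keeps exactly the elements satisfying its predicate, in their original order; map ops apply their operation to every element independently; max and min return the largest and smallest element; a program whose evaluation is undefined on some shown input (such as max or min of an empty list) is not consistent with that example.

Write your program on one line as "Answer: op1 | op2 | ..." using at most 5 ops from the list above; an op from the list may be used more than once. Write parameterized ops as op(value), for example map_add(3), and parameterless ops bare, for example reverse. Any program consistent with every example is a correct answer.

filter_odd | map_mul(-2) | filter_lt(8) | sort_desc | max

Check, running the answer program on each example:
  [-47, 32, 38, 43, -21, -41, -32] -> [-47, 43, -21, -41] -> [94, -86, 42, 82] -> [-86] -> [-86] -> -86
  [-5, 40, -20, 21, 39, 33, 46, -5, -17, 31] -> [-5, 21, 39, 33, -5, -17, 31] -> [10, -42, -78, -66, 10, 34, -62] -> [-42, -78, -66, -62] -> [-42, -62, -66, -78] -> -42
  [-8, 28, -42, -4, 1] -> [1] -> [-2] -> [-2] -> [-2] -> -2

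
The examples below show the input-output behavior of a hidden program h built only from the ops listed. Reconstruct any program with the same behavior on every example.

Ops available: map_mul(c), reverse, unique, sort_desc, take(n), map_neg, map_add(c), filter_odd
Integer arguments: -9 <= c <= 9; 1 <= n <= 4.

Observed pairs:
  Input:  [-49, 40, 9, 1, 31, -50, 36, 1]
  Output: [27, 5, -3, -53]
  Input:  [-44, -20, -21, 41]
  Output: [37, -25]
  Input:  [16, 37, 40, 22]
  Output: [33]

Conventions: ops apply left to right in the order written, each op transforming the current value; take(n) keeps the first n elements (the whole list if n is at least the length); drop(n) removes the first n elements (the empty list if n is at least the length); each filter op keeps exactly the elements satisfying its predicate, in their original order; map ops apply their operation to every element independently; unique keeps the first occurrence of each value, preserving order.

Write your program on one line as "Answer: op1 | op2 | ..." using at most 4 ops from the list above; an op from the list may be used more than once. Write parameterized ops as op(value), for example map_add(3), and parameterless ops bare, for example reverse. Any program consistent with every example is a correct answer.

map_add(-4) | sort_desc | filter_odd | unique

Check, running the answer program on each example:
  [-49, 40, 9, 1, 31, -50, 36, 1] -> [-53, 36, 5, -3, 27, -54, 32, -3] -> [36, 32, 27, 5, -3, -3, -53, -54] -> [27, 5, -3, -3, -53] -> [27, 5, -3, -53]
  [-44, -20, -21, 41] -> [-48, -24, -25, 37] -> [37, -24, -25, -48] -> [37, -25] -> [37, -25]
  [16, 37, 40, 22] -> [12, 33, 36, 18] -> [36, 33, 18, 12] -> [33] -> [33]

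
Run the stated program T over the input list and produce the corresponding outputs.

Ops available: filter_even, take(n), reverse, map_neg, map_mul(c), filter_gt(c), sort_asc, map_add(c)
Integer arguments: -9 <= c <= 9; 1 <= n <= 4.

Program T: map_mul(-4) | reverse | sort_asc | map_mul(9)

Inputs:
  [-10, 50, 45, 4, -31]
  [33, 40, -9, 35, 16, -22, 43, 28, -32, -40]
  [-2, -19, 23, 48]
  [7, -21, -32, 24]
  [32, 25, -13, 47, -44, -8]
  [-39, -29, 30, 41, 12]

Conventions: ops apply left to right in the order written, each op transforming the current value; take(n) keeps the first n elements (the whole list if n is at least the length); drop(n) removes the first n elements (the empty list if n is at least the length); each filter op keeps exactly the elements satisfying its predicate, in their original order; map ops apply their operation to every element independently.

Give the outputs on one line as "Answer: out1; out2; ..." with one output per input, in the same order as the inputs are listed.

[-1800, -1620, -144, 360, 1116]; [-1548, -1440, -1260, -1188, -1008, -576, 324, 792, 1152, 1440]; [-1728, -828, 72, 684]; [-864, -252, 756, 1152]; [-1692, -1152, -900, 288, 468, 1584]; [-1476, -1080, -432, 1044, 1404]

Execution, op by op:
  [-10, 50, 45, 4, -31] -> [40, -200, -180, -16, 124] -> [124, -16, -180, -200, 40] -> [-200, -180, -16, 40, 124] -> [-1800, -1620, -144, 360, 1116]
  [33, 40, -9, 35, 16, -22, 43, 28, -32, -40] -> [-132, -160, 36, -140, -64, 88, -172, -112, 128, 160] -> [160, 128, -112, -172, 88, -64, -140, 36, -160, -132] -> [-172, -160, -140, -132, -112, -64, 36, 88, 128, 160] -> [-1548, -1440, -1260, -1188, -1008, -576, 324, 792, 1152, 1440]
  [-2, -19, 23, 48] -> [8, 76, -92, -192] -> [-192, -92, 76, 8] -> [-192, -92, 8, 76] -> [-1728, -828, 72, 684]
  [7, -21, -32, 24] -> [-28, 84, 128, -96] -> [-96, 128, 84, -28] -> [-96, -28, 84, 128] -> [-864, -252, 756, 1152]
  [32, 25, -13, 47, -44, -8] -> [-128, -100, 52, -188, 176, 32] -> [32, 176, -188, 52, -100, -128] -> [-188, -128, -100, 32, 52, 176] -> [-1692, -1152, -900, 288, 468, 1584]
  [-39, -29, 30, 41, 12] -> [156, 116, -120, -164, -48] -> [-48, -164, -120, 116, 156] -> [-164, -120, -48, 116, 156] -> [-1476, -1080, -432, 1044, 1404]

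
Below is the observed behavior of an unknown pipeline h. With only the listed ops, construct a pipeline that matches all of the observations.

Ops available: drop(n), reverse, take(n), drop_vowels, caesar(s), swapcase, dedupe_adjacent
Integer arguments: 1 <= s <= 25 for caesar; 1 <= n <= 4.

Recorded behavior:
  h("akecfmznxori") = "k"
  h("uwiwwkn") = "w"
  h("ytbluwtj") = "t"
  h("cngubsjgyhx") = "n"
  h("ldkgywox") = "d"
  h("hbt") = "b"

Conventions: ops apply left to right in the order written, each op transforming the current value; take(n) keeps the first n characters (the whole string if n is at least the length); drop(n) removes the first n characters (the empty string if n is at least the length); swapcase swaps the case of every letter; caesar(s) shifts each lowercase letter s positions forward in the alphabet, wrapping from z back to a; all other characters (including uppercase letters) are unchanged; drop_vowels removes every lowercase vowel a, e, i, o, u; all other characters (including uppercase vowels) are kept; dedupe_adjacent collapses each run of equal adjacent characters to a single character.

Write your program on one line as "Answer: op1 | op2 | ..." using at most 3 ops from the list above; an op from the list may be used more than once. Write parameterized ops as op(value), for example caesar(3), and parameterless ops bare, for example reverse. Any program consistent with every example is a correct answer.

drop(1) | drop_vowels | take(1)

Check, running the answer program on each example:
  "akecfmznxori" -> "kecfmznxori" -> "kcfmznxr" -> "k"
  "uwiwwkn" -> "wiwwkn" -> "wwwkn" -> "w"
  "ytbluwtj" -> "tbluwtj" -> "tblwtj" -> "t"
  "cngubsjgyhx" -> "ngubsjgyhx" -> "ngbsjgyhx" -> "n"
  "ldkgywox" -> "dkgywox" -> "dkgywx" -> "d"
  "hbt" -> "bt" -> "bt" -> "b"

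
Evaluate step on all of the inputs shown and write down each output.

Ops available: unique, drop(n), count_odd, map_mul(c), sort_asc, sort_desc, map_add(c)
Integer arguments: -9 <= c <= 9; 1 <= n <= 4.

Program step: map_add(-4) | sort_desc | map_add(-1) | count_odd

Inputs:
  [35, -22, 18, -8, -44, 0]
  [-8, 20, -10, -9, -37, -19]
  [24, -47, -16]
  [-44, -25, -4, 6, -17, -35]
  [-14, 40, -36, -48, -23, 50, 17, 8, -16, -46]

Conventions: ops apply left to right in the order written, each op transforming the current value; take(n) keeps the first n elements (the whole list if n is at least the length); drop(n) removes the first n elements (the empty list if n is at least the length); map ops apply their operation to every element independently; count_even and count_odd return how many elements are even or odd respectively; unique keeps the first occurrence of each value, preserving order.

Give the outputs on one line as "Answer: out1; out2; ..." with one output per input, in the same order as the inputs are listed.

5; 3; 2; 3; 8

Execution, op by op:
  [35, -22, 18, -8, -44, 0] -> [31, -26, 14, -12, -48, -4] -> [31, 14, -4, -12, -26, -48] -> [30, 13, -5, -13, -27, -49] -> 5
  [-8, 20, -10, -9, -37, -19] -> [-12, 16, -14, -13, -41, -23] -> [16, -12, -13, -14, -23, -41] -> [15, -13, -14, -15, -24, -42] -> 3
  [24, -47, -16] -> [20, -51, -20] -> [20, -20, -51] -> [19, -21, -52] -> 2
  [-44, -25, -4, 6, -17, -35] -> [-48, -29, -8, 2, -21, -39] -> [2, -8, -21, -29, -39, -48] -> [1, -9, -22, -30, -40, -49] -> 3
  [-14, 40, -36, -48, -23, 50, 17, 8, -16, -46] -> [-18, 36, -40, -52, -27, 46, 13, 4, -20, -50] -> [46, 36, 13, 4, -18, -20, -27, -40, -50, -52] -> [45, 35, 12, 3, -19, -21, -28, -41, -51, -53] -> 8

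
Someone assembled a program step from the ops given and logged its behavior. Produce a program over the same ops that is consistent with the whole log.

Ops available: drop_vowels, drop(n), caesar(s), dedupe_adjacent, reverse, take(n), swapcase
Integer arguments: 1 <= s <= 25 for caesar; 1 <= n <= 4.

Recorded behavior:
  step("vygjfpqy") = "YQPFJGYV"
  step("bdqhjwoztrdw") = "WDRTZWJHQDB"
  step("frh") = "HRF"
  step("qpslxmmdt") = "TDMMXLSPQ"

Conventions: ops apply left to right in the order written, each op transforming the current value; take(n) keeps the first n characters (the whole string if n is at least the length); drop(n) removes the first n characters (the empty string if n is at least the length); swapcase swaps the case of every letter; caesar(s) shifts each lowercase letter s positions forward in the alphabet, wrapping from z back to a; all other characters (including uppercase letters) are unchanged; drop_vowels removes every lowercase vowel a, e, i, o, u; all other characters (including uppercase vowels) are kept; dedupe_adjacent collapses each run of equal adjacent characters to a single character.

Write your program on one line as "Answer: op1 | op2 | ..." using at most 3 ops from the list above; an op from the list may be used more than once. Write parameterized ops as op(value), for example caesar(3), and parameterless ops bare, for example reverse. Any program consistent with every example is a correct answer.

drop_vowels | reverse | swapcase

Check, running the answer program on each example:
  "vygjfpqy" -> "vygjfpqy" -> "yqpfjgyv" -> "YQPFJGYV"
  "bdqhjwoztrdw" -> "bdqhjwztrdw" -> "wdrtzwjhqdb" -> "WDRTZWJHQDB"
  "frh" -> "frh" -> "hrf" -> "HRF"
  "qpslxmmdt" -> "qpslxmmdt" -> "tdmmxlspq" -> "TDMMXLSPQ"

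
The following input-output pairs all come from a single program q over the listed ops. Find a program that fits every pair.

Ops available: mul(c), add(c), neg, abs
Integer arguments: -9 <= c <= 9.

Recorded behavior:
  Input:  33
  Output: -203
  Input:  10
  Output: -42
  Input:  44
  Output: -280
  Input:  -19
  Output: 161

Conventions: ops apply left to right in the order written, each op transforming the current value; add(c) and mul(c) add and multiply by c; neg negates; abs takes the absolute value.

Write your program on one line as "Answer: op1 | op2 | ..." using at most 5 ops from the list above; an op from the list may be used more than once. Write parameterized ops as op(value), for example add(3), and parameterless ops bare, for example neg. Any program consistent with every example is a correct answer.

add(-4) | neg | mul(-7) | neg

Check, running the answer program on each example:
  33 -> 29 -> -29 -> 203 -> -203
  10 -> 6 -> -6 -> 42 -> -42
  44 -> 40 -> -40 -> 280 -> -280
  -19 -> -23 -> 23 -> -161 -> 161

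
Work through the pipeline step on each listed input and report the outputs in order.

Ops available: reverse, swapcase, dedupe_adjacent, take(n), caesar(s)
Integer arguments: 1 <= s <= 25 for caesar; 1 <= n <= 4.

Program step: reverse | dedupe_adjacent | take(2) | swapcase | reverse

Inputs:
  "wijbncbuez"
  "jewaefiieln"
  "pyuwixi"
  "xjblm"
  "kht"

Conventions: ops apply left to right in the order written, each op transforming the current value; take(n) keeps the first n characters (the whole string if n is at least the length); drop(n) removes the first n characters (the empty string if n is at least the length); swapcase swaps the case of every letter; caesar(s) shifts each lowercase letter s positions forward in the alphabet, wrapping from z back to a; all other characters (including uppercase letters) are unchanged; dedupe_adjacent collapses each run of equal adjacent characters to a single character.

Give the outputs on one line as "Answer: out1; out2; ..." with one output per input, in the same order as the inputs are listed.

Execution, op by op:
  "wijbncbuez" -> "zeubcnbjiw" -> "zeubcnbjiw" -> "ze" -> "ZE" -> "EZ"
  "jewaefiieln" -> "nleiifeawej" -> "nleifeawej" -> "nl" -> "NL" -> "LN"
  "pyuwixi" -> "ixiwuyp" -> "ixiwuyp" -> "ix" -> "IX" -> "XI"
  "xjblm" -> "mlbjx" -> "mlbjx" -> "ml" -> "ML" -> "LM"
  "kht" -> "thk" -> "thk" -> "th" -> "TH" -> "HT"

"EZ"; "LN"; "XI"; "LM"; "HT"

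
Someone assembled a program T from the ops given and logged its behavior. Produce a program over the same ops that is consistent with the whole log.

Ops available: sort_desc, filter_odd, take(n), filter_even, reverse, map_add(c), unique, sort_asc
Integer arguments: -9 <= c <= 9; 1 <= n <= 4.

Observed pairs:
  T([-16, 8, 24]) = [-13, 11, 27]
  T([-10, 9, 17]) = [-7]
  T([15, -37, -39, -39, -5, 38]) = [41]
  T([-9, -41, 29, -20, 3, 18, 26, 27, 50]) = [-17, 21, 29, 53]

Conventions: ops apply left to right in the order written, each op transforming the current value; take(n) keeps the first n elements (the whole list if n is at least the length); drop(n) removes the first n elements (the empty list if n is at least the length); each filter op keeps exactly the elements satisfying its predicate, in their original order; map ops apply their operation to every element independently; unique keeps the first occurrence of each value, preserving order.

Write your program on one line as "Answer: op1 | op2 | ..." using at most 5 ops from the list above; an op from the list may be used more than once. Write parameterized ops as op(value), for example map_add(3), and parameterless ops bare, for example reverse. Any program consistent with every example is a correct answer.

map_add(5) | sort_desc | filter_odd | map_add(-2) | reverse

Check, running the answer program on each example:
  [-16, 8, 24] -> [-11, 13, 29] -> [29, 13, -11] -> [29, 13, -11] -> [27, 11, -13] -> [-13, 11, 27]
  [-10, 9, 17] -> [-5, 14, 22] -> [22, 14, -5] -> [-5] -> [-7] -> [-7]
  [15, -37, -39, -39, -5, 38] -> [20, -32, -34, -34, 0, 43] -> [43, 20, 0, -32, -34, -34] -> [43] -> [41] -> [41]
  [-9, -41, 29, -20, 3, 18, 26, 27, 50] -> [-4, -36, 34, -15, 8, 23, 31, 32, 55] -> [55, 34, 32, 31, 23, 8, -4, -15, -36] -> [55, 31, 23, -15] -> [53, 29, 21, -17] -> [-17, 21, 29, 53]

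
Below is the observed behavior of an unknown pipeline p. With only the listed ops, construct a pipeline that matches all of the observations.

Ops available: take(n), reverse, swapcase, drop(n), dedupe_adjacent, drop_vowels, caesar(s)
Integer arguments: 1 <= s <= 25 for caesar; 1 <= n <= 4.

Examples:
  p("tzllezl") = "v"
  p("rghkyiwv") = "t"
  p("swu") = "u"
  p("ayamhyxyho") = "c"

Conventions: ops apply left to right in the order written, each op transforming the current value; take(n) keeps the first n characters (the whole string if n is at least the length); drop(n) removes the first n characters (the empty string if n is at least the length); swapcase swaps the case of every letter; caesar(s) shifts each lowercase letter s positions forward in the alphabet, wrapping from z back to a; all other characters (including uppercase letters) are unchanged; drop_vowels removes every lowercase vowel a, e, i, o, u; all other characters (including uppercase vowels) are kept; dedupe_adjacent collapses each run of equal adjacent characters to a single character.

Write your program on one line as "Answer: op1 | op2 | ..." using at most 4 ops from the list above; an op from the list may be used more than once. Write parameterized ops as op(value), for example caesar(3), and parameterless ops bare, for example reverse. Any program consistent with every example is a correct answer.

dedupe_adjacent | take(1) | caesar(2)

Check, running the answer program on each example:
  "tzllezl" -> "tzlezl" -> "t" -> "v"
  "rghkyiwv" -> "rghkyiwv" -> "r" -> "t"
  "swu" -> "swu" -> "s" -> "u"
  "ayamhyxyho" -> "ayamhyxyho" -> "a" -> "c"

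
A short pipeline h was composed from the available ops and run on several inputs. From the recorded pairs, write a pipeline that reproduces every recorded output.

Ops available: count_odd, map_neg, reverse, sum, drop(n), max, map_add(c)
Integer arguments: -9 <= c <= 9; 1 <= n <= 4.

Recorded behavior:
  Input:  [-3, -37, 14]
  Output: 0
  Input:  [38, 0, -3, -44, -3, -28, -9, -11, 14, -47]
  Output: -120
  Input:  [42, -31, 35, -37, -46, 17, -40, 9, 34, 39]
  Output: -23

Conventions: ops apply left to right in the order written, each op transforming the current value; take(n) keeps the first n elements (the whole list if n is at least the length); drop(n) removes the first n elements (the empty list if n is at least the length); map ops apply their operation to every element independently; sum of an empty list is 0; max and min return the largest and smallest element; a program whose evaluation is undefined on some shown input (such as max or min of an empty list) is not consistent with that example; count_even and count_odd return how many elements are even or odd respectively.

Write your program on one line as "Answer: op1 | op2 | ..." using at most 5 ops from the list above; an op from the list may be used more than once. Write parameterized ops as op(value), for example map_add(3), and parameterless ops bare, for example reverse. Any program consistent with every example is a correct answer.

map_add(1) | drop(4) | map_add(-7) | sum

Check, running the answer program on each example:
  [-3, -37, 14] -> [-2, -36, 15] -> [] -> [] -> 0
  [38, 0, -3, -44, -3, -28, -9, -11, 14, -47] -> [39, 1, -2, -43, -2, -27, -8, -10, 15, -46] -> [-2, -27, -8, -10, 15, -46] -> [-9, -34, -15, -17, 8, -53] -> -120
  [42, -31, 35, -37, -46, 17, -40, 9, 34, 39] -> [43, -30, 36, -36, -45, 18, -39, 10, 35, 40] -> [-45, 18, -39, 10, 35, 40] -> [-52, 11, -46, 3, 28, 33] -> -23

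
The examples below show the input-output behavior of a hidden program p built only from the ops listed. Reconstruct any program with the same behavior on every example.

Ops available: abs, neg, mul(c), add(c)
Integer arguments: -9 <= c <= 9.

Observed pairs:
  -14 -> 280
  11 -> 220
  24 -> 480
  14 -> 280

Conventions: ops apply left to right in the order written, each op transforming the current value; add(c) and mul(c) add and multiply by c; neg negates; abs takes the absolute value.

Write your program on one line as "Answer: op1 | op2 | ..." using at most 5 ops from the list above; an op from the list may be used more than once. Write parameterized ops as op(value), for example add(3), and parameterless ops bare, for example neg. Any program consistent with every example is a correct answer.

abs | mul(5) | neg | mul(-4)

Check, running the answer program on each example:
  -14 -> 14 -> 70 -> -70 -> 280
  11 -> 11 -> 55 -> -55 -> 220
  24 -> 24 -> 120 -> -120 -> 480
  14 -> 14 -> 70 -> -70 -> 280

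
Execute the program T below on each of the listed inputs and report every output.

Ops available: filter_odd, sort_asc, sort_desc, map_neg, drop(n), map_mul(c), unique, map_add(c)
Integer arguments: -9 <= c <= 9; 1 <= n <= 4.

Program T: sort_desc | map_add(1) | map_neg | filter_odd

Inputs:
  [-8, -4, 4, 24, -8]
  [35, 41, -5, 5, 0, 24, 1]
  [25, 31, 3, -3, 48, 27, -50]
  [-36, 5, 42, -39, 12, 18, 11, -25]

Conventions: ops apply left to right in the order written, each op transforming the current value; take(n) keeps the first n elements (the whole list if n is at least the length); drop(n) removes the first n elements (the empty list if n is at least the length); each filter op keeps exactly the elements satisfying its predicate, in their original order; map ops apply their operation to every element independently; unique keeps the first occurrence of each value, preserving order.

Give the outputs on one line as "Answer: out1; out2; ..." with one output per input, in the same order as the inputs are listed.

[-25, -5, 3, 7, 7]; [-25, -1]; [-49, 49]; [-43, -19, -13, 35]

Execution, op by op:
  [-8, -4, 4, 24, -8] -> [24, 4, -4, -8, -8] -> [25, 5, -3, -7, -7] -> [-25, -5, 3, 7, 7] -> [-25, -5, 3, 7, 7]
  [35, 41, -5, 5, 0, 24, 1] -> [41, 35, 24, 5, 1, 0, -5] -> [42, 36, 25, 6, 2, 1, -4] -> [-42, -36, -25, -6, -2, -1, 4] -> [-25, -1]
  [25, 31, 3, -3, 48, 27, -50] -> [48, 31, 27, 25, 3, -3, -50] -> [49, 32, 28, 26, 4, -2, -49] -> [-49, -32, -28, -26, -4, 2, 49] -> [-49, 49]
  [-36, 5, 42, -39, 12, 18, 11, -25] -> [42, 18, 12, 11, 5, -25, -36, -39] -> [43, 19, 13, 12, 6, -24, -35, -38] -> [-43, -19, -13, -12, -6, 24, 35, 38] -> [-43, -19, -13, 35]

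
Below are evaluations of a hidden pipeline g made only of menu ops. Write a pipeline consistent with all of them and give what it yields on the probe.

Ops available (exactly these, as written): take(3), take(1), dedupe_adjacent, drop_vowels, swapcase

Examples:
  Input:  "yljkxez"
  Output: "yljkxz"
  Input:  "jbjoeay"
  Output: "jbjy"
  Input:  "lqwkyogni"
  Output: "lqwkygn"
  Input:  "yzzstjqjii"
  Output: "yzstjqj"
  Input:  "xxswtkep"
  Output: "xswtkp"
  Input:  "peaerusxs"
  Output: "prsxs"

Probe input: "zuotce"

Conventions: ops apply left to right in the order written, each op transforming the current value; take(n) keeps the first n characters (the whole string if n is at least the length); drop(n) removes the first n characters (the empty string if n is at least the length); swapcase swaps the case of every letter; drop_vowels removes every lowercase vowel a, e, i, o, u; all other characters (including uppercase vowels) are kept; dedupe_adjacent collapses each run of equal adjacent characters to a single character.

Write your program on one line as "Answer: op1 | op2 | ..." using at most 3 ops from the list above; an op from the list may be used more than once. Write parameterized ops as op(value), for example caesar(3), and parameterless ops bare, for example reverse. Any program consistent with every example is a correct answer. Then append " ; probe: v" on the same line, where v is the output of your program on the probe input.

drop_vowels | dedupe_adjacent ; probe: "ztc"

Check, running the answer program on each example:
  "yljkxez" -> "yljkxz" -> "yljkxz"
  "jbjoeay" -> "jbjy" -> "jbjy"
  "lqwkyogni" -> "lqwkygn" -> "lqwkygn"
  "yzzstjqjii" -> "yzzstjqj" -> "yzstjqj"
  "xxswtkep" -> "xxswtkp" -> "xswtkp"
  "peaerusxs" -> "prsxs" -> "prsxs"
  probe: "zuotce" -> "ztc" -> "ztc"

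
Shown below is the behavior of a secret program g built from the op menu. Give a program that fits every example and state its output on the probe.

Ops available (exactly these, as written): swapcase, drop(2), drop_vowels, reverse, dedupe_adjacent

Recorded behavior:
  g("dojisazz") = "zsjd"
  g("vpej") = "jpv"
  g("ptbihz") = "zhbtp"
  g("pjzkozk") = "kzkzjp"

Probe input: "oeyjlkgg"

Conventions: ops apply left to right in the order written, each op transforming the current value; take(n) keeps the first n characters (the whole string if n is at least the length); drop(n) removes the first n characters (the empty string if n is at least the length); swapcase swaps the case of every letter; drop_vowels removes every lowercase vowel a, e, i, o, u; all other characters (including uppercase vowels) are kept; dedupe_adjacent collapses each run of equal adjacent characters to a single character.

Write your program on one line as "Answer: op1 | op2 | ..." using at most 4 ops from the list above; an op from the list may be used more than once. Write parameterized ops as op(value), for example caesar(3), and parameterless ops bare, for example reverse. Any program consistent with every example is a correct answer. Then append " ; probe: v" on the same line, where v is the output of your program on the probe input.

reverse | dedupe_adjacent | drop_vowels ; probe: "gkljy"

Check, running the answer program on each example:
  "dojisazz" -> "zzasijod" -> "zasijod" -> "zsjd"
  "vpej" -> "jepv" -> "jepv" -> "jpv"
  "ptbihz" -> "zhibtp" -> "zhibtp" -> "zhbtp"
  "pjzkozk" -> "kzokzjp" -> "kzokzjp" -> "kzkzjp"
  probe: "oeyjlkgg" -> "ggkljyeo" -> "gkljyeo" -> "gkljy"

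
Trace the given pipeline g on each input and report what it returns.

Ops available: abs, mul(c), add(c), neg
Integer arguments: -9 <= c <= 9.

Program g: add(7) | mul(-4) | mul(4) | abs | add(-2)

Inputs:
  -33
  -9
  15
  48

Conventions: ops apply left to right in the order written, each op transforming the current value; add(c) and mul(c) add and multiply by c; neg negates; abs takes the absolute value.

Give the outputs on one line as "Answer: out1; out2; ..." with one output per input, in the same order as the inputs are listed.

414; 30; 350; 878

Execution, op by op:
  -33 -> -26 -> 104 -> 416 -> 416 -> 414
  -9 -> -2 -> 8 -> 32 -> 32 -> 30
  15 -> 22 -> -88 -> -352 -> 352 -> 350
  48 -> 55 -> -220 -> -880 -> 880 -> 878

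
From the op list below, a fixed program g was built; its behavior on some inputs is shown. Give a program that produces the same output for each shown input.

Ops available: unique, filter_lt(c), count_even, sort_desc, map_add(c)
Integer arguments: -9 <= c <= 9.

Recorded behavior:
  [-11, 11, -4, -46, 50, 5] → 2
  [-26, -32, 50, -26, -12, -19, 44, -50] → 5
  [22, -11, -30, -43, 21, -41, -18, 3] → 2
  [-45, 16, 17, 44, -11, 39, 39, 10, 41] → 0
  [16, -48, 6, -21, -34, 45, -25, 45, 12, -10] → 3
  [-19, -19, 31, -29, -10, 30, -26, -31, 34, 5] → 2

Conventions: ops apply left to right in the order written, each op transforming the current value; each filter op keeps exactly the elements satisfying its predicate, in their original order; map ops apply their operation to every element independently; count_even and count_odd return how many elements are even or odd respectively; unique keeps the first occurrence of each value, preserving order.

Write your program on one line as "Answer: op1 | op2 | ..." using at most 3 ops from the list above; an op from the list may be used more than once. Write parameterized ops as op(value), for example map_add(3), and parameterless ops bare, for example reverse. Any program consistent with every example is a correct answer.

filter_lt(-1) | sort_desc | count_even

Check, running the answer program on each example:
  [-11, 11, -4, -46, 50, 5] -> [-11, -4, -46] -> [-4, -11, -46] -> 2
  [-26, -32, 50, -26, -12, -19, 44, -50] -> [-26, -32, -26, -12, -19, -50] -> [-12, -19, -26, -26, -32, -50] -> 5
  [22, -11, -30, -43, 21, -41, -18, 3] -> [-11, -30, -43, -41, -18] -> [-11, -18, -30, -41, -43] -> 2
  [-45, 16, 17, 44, -11, 39, 39, 10, 41] -> [-45, -11] -> [-11, -45] -> 0
  [16, -48, 6, -21, -34, 45, -25, 45, 12, -10] -> [-48, -21, -34, -25, -10] -> [-10, -21, -25, -34, -48] -> 3
  [-19, -19, 31, -29, -10, 30, -26, -31, 34, 5] -> [-19, -19, -29, -10, -26, -31] -> [-10, -19, -19, -26, -29, -31] -> 2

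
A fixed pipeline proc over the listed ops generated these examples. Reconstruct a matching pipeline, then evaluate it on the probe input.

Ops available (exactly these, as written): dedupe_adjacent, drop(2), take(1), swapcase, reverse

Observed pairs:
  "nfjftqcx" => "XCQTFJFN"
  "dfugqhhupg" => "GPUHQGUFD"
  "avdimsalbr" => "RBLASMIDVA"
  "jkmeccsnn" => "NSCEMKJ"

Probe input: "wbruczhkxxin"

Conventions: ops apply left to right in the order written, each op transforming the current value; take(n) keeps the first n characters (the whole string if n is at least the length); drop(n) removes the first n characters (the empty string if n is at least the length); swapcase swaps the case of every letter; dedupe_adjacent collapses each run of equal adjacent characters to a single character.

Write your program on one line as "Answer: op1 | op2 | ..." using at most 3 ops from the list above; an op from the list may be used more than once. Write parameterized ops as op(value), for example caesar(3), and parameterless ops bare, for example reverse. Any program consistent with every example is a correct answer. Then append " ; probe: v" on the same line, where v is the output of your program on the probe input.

reverse | swapcase | dedupe_adjacent ; probe: "NIXKHZCURBW"

Check, running the answer program on each example:
  "nfjftqcx" -> "xcqtfjfn" -> "XCQTFJFN" -> "XCQTFJFN"
  "dfugqhhupg" -> "gpuhhqgufd" -> "GPUHHQGUFD" -> "GPUHQGUFD"
  "avdimsalbr" -> "rblasmidva" -> "RBLASMIDVA" -> "RBLASMIDVA"
  "jkmeccsnn" -> "nnsccemkj" -> "NNSCCEMKJ" -> "NSCEMKJ"
  probe: "wbruczhkxxin" -> "nixxkhzcurbw" -> "NIXXKHZCURBW" -> "NIXKHZCURBW"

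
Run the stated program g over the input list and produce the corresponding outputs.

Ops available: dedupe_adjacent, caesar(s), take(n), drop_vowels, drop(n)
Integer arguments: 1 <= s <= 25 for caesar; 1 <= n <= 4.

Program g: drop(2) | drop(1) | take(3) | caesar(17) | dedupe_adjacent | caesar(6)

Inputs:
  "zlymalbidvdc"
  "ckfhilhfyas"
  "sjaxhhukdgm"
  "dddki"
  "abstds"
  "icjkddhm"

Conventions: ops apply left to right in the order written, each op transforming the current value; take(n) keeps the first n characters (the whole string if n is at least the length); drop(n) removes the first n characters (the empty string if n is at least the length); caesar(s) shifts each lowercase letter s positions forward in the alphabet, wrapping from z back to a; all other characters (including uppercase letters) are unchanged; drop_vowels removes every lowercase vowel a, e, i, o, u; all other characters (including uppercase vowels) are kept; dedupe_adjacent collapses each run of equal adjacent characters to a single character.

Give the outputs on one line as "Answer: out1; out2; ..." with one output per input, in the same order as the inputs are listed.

"jxi"; "efi"; "ue"; "hf"; "qap"; "ha"

Execution, op by op:
  "zlymalbidvdc" -> "ymalbidvdc" -> "malbidvdc" -> "mal" -> "drc" -> "drc" -> "jxi"
  "ckfhilhfyas" -> "fhilhfyas" -> "hilhfyas" -> "hil" -> "yzc" -> "yzc" -> "efi"
  "sjaxhhukdgm" -> "axhhukdgm" -> "xhhukdgm" -> "xhh" -> "oyy" -> "oy" -> "ue"
  "dddki" -> "dki" -> "ki" -> "ki" -> "bz" -> "bz" -> "hf"
  "abstds" -> "stds" -> "tds" -> "tds" -> "kuj" -> "kuj" -> "qap"
  "icjkddhm" -> "jkddhm" -> "kddhm" -> "kdd" -> "buu" -> "bu" -> "ha"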